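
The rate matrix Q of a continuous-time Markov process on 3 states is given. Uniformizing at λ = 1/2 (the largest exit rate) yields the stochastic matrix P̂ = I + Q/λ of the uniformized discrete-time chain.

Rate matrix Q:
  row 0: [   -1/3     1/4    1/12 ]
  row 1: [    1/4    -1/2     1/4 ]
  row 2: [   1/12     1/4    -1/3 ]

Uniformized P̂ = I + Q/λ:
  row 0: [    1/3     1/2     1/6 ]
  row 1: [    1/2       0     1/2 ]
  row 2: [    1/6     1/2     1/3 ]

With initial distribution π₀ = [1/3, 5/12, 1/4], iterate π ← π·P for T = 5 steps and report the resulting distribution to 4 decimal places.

π = [0.3346, 0.3307, 0.3346]

t=0: π = [0.3333, 0.4167, 0.2500]
t=1: π = [0.3611, 0.2917, 0.3472]
t=2: π = [0.3241, 0.3542, 0.3218]
t=3: π = [0.3387, 0.3229, 0.3383]
t=4: π = [0.3308, 0.3385, 0.3307]
t=5: π = [0.3346, 0.3307, 0.3346]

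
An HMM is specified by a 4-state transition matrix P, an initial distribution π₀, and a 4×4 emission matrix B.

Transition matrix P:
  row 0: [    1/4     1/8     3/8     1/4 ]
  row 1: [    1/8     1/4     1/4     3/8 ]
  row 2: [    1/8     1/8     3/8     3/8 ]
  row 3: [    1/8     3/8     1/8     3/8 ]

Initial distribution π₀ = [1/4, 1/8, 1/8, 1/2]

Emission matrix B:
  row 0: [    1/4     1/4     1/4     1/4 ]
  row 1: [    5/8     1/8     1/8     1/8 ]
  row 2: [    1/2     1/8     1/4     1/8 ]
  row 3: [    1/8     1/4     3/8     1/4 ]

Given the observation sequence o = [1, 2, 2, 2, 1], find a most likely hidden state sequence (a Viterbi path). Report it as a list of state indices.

t=0: δ = [6.250e-02, 1.562e-02, 1.562e-02, 1.250e-01]  (obs o_0=1)
t=1: δ = [3.906e-03, 5.859e-03, 5.859e-03, 1.758e-02]  ψ = [0, 3, 0, 3]  (obs o_1=2)
t=2: δ = [5.493e-04, 8.240e-04, 5.493e-04, 2.472e-03]  ψ = [3, 3, 2, 3]  (obs o_2=2)
t=3: δ = [7.725e-05, 1.159e-04, 7.725e-05, 3.476e-04]  ψ = [3, 3, 3, 3]  (obs o_3=2)
t=4: δ = [1.086e-05, 1.629e-05, 5.431e-06, 3.259e-05]  ψ = [3, 3, 3, 3]  (obs o_4=1)
backtrack: best end state = 3; path = [3, 3, 3, 3, 3]

path = [3, 3, 3, 3, 3]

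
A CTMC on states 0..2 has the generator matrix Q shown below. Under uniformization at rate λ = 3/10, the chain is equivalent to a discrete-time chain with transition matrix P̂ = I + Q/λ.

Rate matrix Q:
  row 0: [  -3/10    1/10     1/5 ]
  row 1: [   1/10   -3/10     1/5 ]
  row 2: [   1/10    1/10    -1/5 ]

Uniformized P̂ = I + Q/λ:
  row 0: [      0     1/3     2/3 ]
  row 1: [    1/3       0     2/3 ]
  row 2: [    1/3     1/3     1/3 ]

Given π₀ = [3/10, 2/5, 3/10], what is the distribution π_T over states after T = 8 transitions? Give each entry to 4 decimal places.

t=0: π = [0.3000, 0.4000, 0.3000]
t=1: π = [0.2333, 0.2000, 0.5667]
t=2: π = [0.2556, 0.2667, 0.4778]
t=3: π = [0.2481, 0.2444, 0.5074]
t=4: π = [0.2506, 0.2519, 0.4975]
t=5: π = [0.2498, 0.2494, 0.5008]
t=6: π = [0.2501, 0.2502, 0.4997]
t=7: π = [0.2500, 0.2499, 0.5001]
t=8: π = [0.2500, 0.2500, 0.5000]

π = [0.2500, 0.2500, 0.5000]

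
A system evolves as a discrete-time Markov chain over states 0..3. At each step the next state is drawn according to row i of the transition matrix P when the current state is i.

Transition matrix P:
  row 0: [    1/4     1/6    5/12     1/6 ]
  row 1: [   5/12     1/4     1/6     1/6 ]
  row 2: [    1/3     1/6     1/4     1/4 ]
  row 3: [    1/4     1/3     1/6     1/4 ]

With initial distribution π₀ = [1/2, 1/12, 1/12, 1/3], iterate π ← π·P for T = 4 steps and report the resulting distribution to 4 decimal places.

π = [0.3088, 0.2192, 0.2659, 0.2060]

t=0: π = [0.5000, 0.0833, 0.0833, 0.3333]
t=1: π = [0.2708, 0.2292, 0.2986, 0.2014]
t=2: π = [0.3131, 0.2193, 0.2593, 0.2083]
t=3: π = [0.3082, 0.2197, 0.2665, 0.2056]
t=4: π = [0.3088, 0.2192, 0.2659, 0.2060]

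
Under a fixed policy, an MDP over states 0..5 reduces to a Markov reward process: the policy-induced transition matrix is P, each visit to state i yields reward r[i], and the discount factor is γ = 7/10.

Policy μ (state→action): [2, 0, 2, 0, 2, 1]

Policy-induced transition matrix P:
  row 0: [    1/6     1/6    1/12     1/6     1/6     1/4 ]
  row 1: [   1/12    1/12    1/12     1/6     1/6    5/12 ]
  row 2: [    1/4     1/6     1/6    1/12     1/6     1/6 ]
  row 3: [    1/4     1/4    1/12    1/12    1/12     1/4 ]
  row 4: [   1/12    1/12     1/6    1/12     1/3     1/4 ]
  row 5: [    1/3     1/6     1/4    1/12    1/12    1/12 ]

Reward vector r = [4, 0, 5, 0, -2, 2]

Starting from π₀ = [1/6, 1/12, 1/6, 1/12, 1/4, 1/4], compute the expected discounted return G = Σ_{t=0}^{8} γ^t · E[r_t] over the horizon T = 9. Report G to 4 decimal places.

t=0: π = [0.1667, 0.0833, 0.1667, 0.0833, 0.2500, 0.2500], E[r] = 1.5000, γ^t·E[r] = 1.500000, running G = 1.500000
t=1: π = [0.2014, 0.1458, 0.1597, 0.1042, 0.1806, 0.2083], E[r] = 1.6597, γ^t·E[r] = 1.161806, running G = 2.661806
t=2: π = [0.1962, 0.1481, 0.1464, 0.1123, 0.1707, 0.2263], E[r] = 1.6279, γ^t·E[r] = 0.797668, running G = 3.459473
t=3: π = [0.1994, 0.1495, 0.1475, 0.1120, 0.1669, 0.2248], E[r] = 1.6506, γ^t·E[r] = 0.566142, running G = 4.025615
t=4: π = [0.1994, 0.1496, 0.1470, 0.1124, 0.1664, 0.2252], E[r] = 1.6500, γ^t·E[r] = 0.396169, running G = 4.421784
t=5: π = [0.1995, 0.1497, 0.1470, 0.1124, 0.1663, 0.2252], E[r] = 1.6506, γ^t·E[r] = 0.277408, running G = 4.699192
t=6: π = [0.1995, 0.1497, 0.1470, 0.1124, 0.1662, 0.2252], E[r] = 1.6506, γ^t·E[r] = 0.194191, running G = 4.893384
t=7: π = [0.1995, 0.1497, 0.1470, 0.1124, 0.1662, 0.2252], E[r] = 1.6506, γ^t·E[r] = 0.135935, running G = 5.029319
t=8: π = [0.1995, 0.1497, 0.1470, 0.1124, 0.1662, 0.2252], E[r] = 1.6506, γ^t·E[r] = 0.095155, running G = 5.124474

G = 5.1245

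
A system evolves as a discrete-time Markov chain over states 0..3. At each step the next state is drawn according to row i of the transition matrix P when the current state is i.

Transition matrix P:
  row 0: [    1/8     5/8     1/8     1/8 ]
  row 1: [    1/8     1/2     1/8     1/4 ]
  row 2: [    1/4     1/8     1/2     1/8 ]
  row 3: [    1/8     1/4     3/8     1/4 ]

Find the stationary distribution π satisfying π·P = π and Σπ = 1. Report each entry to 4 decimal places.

Balance equations π_j = Σ_i π_i·P[i][j]:
  π_0 = 1/8·π_0 + 1/8·π_1 + 1/4·π_2 + 1/8·π_3
  π_1 = 5/8·π_0 + 1/2·π_1 + 1/8·π_2 + 1/4·π_3
  π_2 = 1/8·π_0 + 1/8·π_1 + 1/2·π_2 + 3/8·π_3
  normalize: π_0 + π_1 + π_2 + π_3 = 1
Solving the linear system gives exactly π = [27/169, 62/169, 47/169, 33/169].

π = [0.1598, 0.3669, 0.2781, 0.1953]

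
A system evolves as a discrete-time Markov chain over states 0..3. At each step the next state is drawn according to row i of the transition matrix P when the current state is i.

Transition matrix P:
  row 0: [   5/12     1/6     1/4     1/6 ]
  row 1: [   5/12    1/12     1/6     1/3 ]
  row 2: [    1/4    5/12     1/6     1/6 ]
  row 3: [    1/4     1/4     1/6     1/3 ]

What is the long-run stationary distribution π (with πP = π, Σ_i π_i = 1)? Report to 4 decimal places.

π = [0.3435, 0.2176, 0.1953, 0.2435]

Balance equations π_j = Σ_i π_i·P[i][j]:
  π_0 = 5/12·π_0 + 5/12·π_1 + 1/4·π_2 + 1/4·π_3
  π_1 = 1/6·π_0 + 1/12·π_1 + 5/12·π_2 + 1/4·π_3
  π_2 = 1/4·π_0 + 1/6·π_1 + 1/6·π_2 + 1/6·π_3
  normalize: π_0 + π_1 + π_2 + π_3 = 1
Solving the linear system gives exactly π = [146/425, 37/170, 83/425, 207/850].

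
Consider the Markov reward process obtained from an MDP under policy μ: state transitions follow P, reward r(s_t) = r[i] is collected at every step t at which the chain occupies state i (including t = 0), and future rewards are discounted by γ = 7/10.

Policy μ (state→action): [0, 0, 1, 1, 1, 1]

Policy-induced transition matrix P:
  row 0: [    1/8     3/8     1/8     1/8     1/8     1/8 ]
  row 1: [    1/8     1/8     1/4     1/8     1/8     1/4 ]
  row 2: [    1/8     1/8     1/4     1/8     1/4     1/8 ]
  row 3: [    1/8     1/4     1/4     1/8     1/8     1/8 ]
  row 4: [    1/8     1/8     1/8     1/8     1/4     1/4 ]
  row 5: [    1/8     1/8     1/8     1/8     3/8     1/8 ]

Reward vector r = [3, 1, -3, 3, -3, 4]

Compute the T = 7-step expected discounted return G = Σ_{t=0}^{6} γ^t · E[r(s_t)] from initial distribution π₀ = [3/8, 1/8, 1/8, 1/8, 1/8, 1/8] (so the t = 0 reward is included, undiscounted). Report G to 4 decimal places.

t=0: π = [0.3750, 0.1250, 0.1250, 0.1250, 0.1250, 0.1250], E[r] = 1.3750, γ^t·E[r] = 1.375000, running G = 1.375000
t=1: π = [0.1250, 0.2344, 0.1719, 0.1250, 0.1875, 0.1563], E[r] = 0.5313, γ^t·E[r] = 0.371875, running G = 1.746875
t=2: π = [0.1250, 0.1719, 0.1914, 0.1250, 0.2090, 0.1777], E[r] = 0.4316, γ^t·E[r] = 0.211504, running G = 1.958379
t=3: π = [0.1250, 0.1719, 0.1860, 0.1250, 0.2195, 0.1726], E[r] = 0.3958, γ^t·E[r] = 0.135743, running G = 2.094122
t=4: π = [0.1250, 0.1719, 0.1854, 0.1250, 0.2188, 0.1739], E[r] = 0.4049, γ^t·E[r] = 0.097226, running G = 2.191347
t=5: π = [0.1250, 0.1719, 0.1853, 0.1250, 0.2190, 0.1738], E[r] = 0.4044, γ^t·E[r] = 0.067964, running G = 2.259311
t=6: π = [0.1250, 0.1719, 0.1853, 0.1250, 0.2190, 0.1739], E[r] = 0.4045, γ^t·E[r] = 0.047591, running G = 2.306902

G = 2.3069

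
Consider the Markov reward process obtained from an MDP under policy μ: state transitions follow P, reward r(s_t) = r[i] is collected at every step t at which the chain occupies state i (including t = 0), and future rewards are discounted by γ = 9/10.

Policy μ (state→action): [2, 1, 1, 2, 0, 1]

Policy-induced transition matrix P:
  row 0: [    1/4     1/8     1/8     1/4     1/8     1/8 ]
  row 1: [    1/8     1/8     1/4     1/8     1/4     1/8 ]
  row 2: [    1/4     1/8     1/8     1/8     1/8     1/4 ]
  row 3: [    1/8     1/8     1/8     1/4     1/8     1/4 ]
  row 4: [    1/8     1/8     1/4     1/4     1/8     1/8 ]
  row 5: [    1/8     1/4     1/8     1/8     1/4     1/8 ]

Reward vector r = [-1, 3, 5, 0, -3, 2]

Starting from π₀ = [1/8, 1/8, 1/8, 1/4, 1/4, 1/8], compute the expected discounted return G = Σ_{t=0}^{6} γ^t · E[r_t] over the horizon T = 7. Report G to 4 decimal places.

G = 4.3805

t=0: π = [0.1250, 0.1250, 0.1250, 0.2500, 0.2500, 0.1250], E[r] = 0.3750, γ^t·E[r] = 0.375000, running G = 0.375000
t=1: π = [0.1563, 0.1406, 0.1719, 0.2031, 0.1563, 0.1719], E[r] = 1.0000, γ^t·E[r] = 0.900000, running G = 1.275000
t=2: π = [0.1660, 0.1465, 0.1621, 0.1895, 0.1641, 0.1719], E[r] = 0.9355, γ^t·E[r] = 0.757793, running G = 2.032793
t=3: π = [0.1660, 0.1465, 0.1638, 0.1899, 0.1648, 0.1689], E[r] = 0.9360, γ^t·E[r] = 0.682370, running G = 2.715163
t=4: π = [0.1662, 0.1461, 0.1639, 0.1901, 0.1644, 0.1692], E[r] = 0.9368, γ^t·E[r] = 0.614653, running G = 3.329816
t=5: π = [0.1663, 0.1462, 0.1638, 0.1901, 0.1644, 0.1693], E[r] = 0.9365, γ^t·E[r] = 0.553012, running G = 3.882828
t=6: π = [0.1663, 0.1462, 0.1638, 0.1901, 0.1644, 0.1692], E[r] = 0.9365, γ^t·E[r] = 0.497703, running G = 4.380531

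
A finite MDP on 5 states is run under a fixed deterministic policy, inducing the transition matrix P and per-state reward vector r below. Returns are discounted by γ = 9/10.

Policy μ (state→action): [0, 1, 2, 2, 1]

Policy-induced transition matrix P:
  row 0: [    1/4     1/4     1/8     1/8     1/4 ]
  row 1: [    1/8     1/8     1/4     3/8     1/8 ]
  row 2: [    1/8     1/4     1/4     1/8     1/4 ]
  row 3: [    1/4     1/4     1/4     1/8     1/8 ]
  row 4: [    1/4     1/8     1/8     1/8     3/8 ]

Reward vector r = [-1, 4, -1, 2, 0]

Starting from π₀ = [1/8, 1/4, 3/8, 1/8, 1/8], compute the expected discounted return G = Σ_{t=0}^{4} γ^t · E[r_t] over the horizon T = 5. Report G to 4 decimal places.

t=0: π = [0.1250, 0.2500, 0.3750, 0.1250, 0.1250], E[r] = 0.7500, γ^t·E[r] = 0.750000, running G = 0.750000
t=1: π = [0.1719, 0.2031, 0.2188, 0.1875, 0.2188], E[r] = 0.7969, γ^t·E[r] = 0.717188, running G = 1.467188
t=2: π = [0.1973, 0.1973, 0.2012, 0.1758, 0.2285], E[r] = 0.7422, γ^t·E[r] = 0.601172, running G = 2.068359
t=3: π = [0.2002, 0.1968, 0.1968, 0.1743, 0.2319], E[r] = 0.7388, γ^t·E[r] = 0.538563, running G = 2.606922
t=4: π = [0.2008, 0.1964, 0.1960, 0.1742, 0.2326], E[r] = 0.7372, γ^t·E[r] = 0.483706, running G = 3.090628

G = 3.0906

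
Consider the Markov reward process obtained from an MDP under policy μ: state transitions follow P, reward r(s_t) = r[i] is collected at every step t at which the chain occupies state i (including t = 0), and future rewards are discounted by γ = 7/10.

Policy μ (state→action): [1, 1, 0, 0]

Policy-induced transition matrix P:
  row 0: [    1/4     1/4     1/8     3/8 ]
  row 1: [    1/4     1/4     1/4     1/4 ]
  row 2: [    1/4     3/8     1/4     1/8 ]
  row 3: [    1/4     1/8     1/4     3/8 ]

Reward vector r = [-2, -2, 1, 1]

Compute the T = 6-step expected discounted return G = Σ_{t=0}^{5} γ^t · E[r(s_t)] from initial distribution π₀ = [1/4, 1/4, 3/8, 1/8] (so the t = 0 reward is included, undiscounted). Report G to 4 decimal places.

t=0: π = [0.2500, 0.2500, 0.3750, 0.1250], E[r] = -0.5000, γ^t·E[r] = -0.500000, running G = -0.500000
t=1: π = [0.2500, 0.2813, 0.2188, 0.2500], E[r] = -0.5938, γ^t·E[r] = -0.415625, running G = -0.915625
t=2: π = [0.2500, 0.2461, 0.2188, 0.2852], E[r] = -0.4883, γ^t·E[r] = -0.239258, running G = -1.154883
t=3: π = [0.2500, 0.2417, 0.2188, 0.2896], E[r] = -0.4751, γ^t·E[r] = -0.162958, running G = -1.317841
t=4: π = [0.2500, 0.2411, 0.2188, 0.2901], E[r] = -0.4734, γ^t·E[r] = -0.113675, running G = -1.431517
t=5: π = [0.2500, 0.2411, 0.2188, 0.2902], E[r] = -0.4732, γ^t·E[r] = -0.079538, running G = -1.511055

G = -1.5111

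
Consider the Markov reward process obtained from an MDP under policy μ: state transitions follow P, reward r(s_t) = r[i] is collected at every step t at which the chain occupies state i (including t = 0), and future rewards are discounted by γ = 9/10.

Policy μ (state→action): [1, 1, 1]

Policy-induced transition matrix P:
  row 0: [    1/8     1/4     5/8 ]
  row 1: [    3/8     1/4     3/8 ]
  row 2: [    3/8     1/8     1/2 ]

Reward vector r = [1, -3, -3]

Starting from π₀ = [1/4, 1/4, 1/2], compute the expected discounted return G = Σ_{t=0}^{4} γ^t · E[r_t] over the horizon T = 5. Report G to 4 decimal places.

t=0: π = [0.2500, 0.2500, 0.5000], E[r] = -2.0000, γ^t·E[r] = -2.000000, running G = -2.000000
t=1: π = [0.3125, 0.1875, 0.5000], E[r] = -1.7500, γ^t·E[r] = -1.575000, running G = -3.575000
t=2: π = [0.2969, 0.1875, 0.5156], E[r] = -1.8125, γ^t·E[r] = -1.468125, running G = -5.043125
t=3: π = [0.3008, 0.1855, 0.5137], E[r] = -1.7969, γ^t·E[r] = -1.309922, running G = -6.353047
t=4: π = [0.2998, 0.1858, 0.5144], E[r] = -1.8008, γ^t·E[r] = -1.181493, running G = -7.534539

G = -7.5345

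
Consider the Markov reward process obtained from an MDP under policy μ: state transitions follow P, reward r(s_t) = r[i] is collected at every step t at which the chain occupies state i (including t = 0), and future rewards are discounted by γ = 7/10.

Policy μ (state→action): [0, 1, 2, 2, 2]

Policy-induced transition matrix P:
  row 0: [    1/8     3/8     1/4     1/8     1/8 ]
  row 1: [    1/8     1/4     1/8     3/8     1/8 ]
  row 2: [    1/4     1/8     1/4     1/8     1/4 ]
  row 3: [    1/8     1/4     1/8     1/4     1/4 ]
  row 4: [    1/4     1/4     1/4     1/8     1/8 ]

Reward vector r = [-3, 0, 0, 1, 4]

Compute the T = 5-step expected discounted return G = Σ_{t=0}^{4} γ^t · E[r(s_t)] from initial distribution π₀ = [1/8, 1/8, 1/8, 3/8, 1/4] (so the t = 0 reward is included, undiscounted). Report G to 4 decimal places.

t=0: π = [0.1250, 0.1250, 0.1250, 0.3750, 0.2500], E[r] = 1.0000, γ^t·E[r] = 1.000000, running G = 1.000000
t=1: π = [0.1719, 0.2500, 0.1875, 0.2031, 0.1875], E[r] = 0.4375, γ^t·E[r] = 0.306250, running G = 1.306250
t=2: π = [0.1719, 0.2480, 0.1934, 0.2129, 0.1738], E[r] = 0.3926, γ^t·E[r] = 0.192363, running G = 1.498613
t=3: π = [0.1709, 0.2473, 0.1924, 0.2136, 0.1758], E[r] = 0.4041, γ^t·E[r] = 0.138590, running G = 1.637203
t=4: π = [0.1710, 0.2473, 0.1924, 0.2135, 0.1758], E[r] = 0.4035, γ^t·E[r] = 0.096874, running G = 1.734077

G = 1.7341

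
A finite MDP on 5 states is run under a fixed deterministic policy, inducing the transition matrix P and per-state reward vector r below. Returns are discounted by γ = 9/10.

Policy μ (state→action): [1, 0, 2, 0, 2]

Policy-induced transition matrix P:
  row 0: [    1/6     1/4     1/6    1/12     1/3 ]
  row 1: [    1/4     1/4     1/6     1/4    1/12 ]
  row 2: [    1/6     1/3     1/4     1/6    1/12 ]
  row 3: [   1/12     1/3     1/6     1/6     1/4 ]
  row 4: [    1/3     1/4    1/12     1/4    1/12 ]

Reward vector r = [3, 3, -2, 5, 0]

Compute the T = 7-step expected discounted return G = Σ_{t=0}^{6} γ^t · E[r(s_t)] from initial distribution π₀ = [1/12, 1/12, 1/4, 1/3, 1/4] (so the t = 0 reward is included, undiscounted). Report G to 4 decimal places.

G = 10.3138

t=0: π = [0.0833, 0.0833, 0.2500, 0.3333, 0.2500], E[r] = 1.6667, γ^t·E[r] = 1.666667, running G = 1.666667
t=1: π = [0.1875, 0.2986, 0.1667, 0.1875, 0.1597], E[r] = 2.0625, γ^t·E[r] = 1.856250, running G = 3.522917
t=2: π = [0.2025, 0.2795, 0.1672, 0.1892, 0.1615], E[r] = 2.0579, γ^t·E[r] = 1.666875, running G = 5.189792
t=3: π = [0.2011, 0.2797, 0.1671, 0.1865, 0.1655], E[r] = 2.0408, γ^t·E[r] = 1.487742, running G = 6.677534
t=4: π = [0.2020, 0.2795, 0.1668, 0.1870, 0.1647], E[r] = 2.0459, γ^t·E[r] = 1.342322, running G = 8.019856
t=5: π = [0.2018, 0.2795, 0.1668, 0.1868, 0.1650], E[r] = 2.0445, γ^t·E[r] = 1.207236, running G = 9.227092
t=6: π = [0.2019, 0.2795, 0.1668, 0.1869, 0.1649], E[r] = 2.0449, γ^t·E[r] = 1.086738, running G = 10.313830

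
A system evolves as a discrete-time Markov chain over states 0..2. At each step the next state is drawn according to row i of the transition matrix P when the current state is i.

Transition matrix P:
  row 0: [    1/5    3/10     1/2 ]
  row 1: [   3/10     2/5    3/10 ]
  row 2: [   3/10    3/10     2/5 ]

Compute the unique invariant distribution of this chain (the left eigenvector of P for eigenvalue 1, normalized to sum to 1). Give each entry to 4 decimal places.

π = [0.2727, 0.3333, 0.3939]

Balance equations π_j = Σ_i π_i·P[i][j]:
  π_0 = 1/5·π_0 + 3/10·π_1 + 3/10·π_2
  π_1 = 3/10·π_0 + 2/5·π_1 + 3/10·π_2
  normalize: π_0 + π_1 + π_2 = 1
Solving the linear system gives exactly π = [3/11, 1/3, 13/33].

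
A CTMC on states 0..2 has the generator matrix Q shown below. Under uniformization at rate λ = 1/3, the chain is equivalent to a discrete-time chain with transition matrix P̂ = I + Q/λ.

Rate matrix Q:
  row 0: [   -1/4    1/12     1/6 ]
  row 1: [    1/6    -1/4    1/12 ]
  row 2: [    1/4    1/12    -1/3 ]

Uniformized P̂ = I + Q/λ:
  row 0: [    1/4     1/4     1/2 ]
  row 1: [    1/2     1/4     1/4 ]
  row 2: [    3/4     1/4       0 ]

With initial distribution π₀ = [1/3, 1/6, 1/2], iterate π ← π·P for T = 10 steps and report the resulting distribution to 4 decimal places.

π = [0.4582, 0.2500, 0.2918]

t=0: π = [0.3333, 0.1667, 0.5000]
t=1: π = [0.5417, 0.2500, 0.2083]
t=2: π = [0.4167, 0.2500, 0.3333]
t=3: π = [0.4792, 0.2500, 0.2708]
t=4: π = [0.4479, 0.2500, 0.3021]
t=5: π = [0.4635, 0.2500, 0.2865]
t=6: π = [0.4557, 0.2500, 0.2943]
t=7: π = [0.4596, 0.2500, 0.2904]
t=8: π = [0.4577, 0.2500, 0.2923]
t=9: π = [0.4587, 0.2500, 0.2913]
t=10: π = [0.4582, 0.2500, 0.2918]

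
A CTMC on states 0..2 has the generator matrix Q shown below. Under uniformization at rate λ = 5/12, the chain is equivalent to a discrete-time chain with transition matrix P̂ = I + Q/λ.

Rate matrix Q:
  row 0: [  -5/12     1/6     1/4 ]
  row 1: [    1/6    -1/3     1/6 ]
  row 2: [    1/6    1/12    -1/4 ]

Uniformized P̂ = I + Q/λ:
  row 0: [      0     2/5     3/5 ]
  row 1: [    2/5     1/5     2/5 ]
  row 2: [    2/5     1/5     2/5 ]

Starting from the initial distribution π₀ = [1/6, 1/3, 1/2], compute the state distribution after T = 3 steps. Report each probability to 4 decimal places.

t=0: π = [0.1667, 0.3333, 0.5000]
t=1: π = [0.3333, 0.2333, 0.4333]
t=2: π = [0.2667, 0.2667, 0.4667]
t=3: π = [0.2933, 0.2533, 0.4533]

π = [0.2933, 0.2533, 0.4533]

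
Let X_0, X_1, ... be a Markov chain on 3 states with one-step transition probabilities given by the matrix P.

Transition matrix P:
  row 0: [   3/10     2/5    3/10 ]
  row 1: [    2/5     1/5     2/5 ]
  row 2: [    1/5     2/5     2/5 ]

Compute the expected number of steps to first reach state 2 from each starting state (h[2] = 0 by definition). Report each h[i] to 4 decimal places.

h = [3.0000, 2.7500, 0.0000]

First-step conditioning: h[2] = 0; for i ≠ 2, h[i] = 1 + Σ_k P[i][k]·h[k].
  h[0] = 1 + 3/10·h[0] + 2/5·h[1]
  h[1] = 1 + 2/5·h[0] + 1/5·h[1]
Solving the 2×2 linear system over states ≠ 2 gives exactly h = [3, 11/4, 0] (h[2] = 0 is the target).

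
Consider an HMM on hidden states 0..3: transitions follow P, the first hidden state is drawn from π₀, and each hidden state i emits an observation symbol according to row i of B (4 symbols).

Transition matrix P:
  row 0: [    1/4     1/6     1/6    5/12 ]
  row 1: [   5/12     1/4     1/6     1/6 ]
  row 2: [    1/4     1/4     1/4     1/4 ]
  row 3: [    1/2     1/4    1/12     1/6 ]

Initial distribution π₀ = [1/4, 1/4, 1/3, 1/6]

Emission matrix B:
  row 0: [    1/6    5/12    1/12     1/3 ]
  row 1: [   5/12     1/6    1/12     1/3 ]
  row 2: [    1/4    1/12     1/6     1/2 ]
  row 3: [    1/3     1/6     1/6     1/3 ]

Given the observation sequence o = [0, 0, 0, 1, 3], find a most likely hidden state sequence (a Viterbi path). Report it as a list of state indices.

path = [1, 0, 3, 0, 3]

t=0: δ = [4.167e-02, 1.042e-01, 8.333e-02, 5.556e-02]  (obs o_0=0)
t=1: δ = [7.234e-03, 1.085e-02, 5.208e-03, 6.944e-03]  ψ = [1, 1, 2, 2]  (obs o_1=0)
t=2: δ = [7.535e-04, 1.130e-03, 4.521e-04, 1.005e-03]  ψ = [1, 1, 1, 0]  (obs o_2=0)
t=3: δ = [2.093e-04, 4.710e-05, 1.570e-05, 5.233e-05]  ψ = [3, 1, 1, 0]  (obs o_3=1)
t=4: δ = [1.744e-05, 1.163e-05, 1.744e-05, 2.907e-05]  ψ = [0, 0, 0, 0]  (obs o_4=3)
backtrack: best end state = 3; path = [1, 0, 3, 0, 3]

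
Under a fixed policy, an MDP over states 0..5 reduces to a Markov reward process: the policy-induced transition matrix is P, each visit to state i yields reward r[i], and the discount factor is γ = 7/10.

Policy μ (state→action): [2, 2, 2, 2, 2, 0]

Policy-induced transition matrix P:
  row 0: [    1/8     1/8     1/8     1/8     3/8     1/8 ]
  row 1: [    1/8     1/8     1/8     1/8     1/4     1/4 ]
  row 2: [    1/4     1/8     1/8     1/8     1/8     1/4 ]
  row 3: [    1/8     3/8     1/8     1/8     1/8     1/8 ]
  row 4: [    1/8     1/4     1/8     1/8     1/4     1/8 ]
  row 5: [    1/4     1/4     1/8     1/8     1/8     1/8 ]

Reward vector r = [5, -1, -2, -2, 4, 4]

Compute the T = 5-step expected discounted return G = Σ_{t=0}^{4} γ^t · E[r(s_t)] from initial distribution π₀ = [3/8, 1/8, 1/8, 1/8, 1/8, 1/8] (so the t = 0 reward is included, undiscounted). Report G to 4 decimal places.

G = 5.2058

t=0: π = [0.3750, 0.1250, 0.1250, 0.1250, 0.1250, 0.1250], E[r] = 2.2500, γ^t·E[r] = 2.250000, running G = 2.250000
t=1: π = [0.1563, 0.1875, 0.1250, 0.1250, 0.2500, 0.1563], E[r] = 1.7188, γ^t·E[r] = 1.203125, running G = 3.453125
t=2: π = [0.1602, 0.2070, 0.1250, 0.1250, 0.2188, 0.1641], E[r] = 1.6250, γ^t·E[r] = 0.796250, running G = 4.249375
t=3: π = [0.1611, 0.2041, 0.1250, 0.1250, 0.2183, 0.1665], E[r] = 1.6406, γ^t·E[r] = 0.562734, running G = 4.812109
t=4: π = [0.1614, 0.2043, 0.1250, 0.1250, 0.2181, 0.1661], E[r] = 1.6397, γ^t·E[r] = 0.393694, running G = 5.205804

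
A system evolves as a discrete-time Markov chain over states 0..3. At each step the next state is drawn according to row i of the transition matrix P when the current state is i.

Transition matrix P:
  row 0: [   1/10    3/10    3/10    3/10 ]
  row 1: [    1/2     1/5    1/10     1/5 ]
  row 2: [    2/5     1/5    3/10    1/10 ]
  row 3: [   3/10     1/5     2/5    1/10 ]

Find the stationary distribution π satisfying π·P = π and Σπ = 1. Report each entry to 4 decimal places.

Balance equations π_j = Σ_i π_i·P[i][j]:
  π_0 = 1/10·π_0 + 1/2·π_1 + 2/5·π_2 + 3/10·π_3
  π_1 = 3/10·π_0 + 1/5·π_1 + 1/5·π_2 + 1/5·π_3
  π_2 = 3/10·π_0 + 1/10·π_1 + 3/10·π_2 + 2/5·π_3
  normalize: π_0 + π_1 + π_2 + π_3 = 1
Solving the linear system gives exactly π = [136/437, 101/437, 119/437, 81/437].

π = [0.3112, 0.2311, 0.2723, 0.1854]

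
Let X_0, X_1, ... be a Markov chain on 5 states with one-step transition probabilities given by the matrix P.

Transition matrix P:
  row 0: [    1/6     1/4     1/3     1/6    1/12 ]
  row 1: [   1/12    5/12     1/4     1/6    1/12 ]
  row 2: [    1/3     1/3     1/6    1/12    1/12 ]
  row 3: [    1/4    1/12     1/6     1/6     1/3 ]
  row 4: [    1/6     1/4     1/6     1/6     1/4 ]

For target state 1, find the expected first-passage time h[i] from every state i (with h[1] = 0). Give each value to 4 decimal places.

h = [4.0655, 0.0000, 3.7214, 4.8177, 4.1344]

First-step conditioning: h[1] = 0; for i ≠ 1, h[i] = 1 + Σ_k P[i][k]·h[k].
  h[0] = 1 + 1/6·h[0] + 1/3·h[2] + 1/6·h[3] + 1/12·h[4]
  h[2] = 1 + 1/3·h[0] + 1/6·h[2] + 1/12·h[3] + 1/12·h[4]
  h[3] = 1 + 1/4·h[0] + 1/6·h[2] + 1/6·h[3] + 1/3·h[4]
  h[4] = 1 + 1/6·h[0] + 1/6·h[2] + 1/6·h[3] + 1/4·h[4]
Solving the 4×4 linear system over states ≠ 1 gives exactly h = [9924/2441, 0, 9084/2441, 11760/2441, 10092/2441] (h[1] = 0 is the target).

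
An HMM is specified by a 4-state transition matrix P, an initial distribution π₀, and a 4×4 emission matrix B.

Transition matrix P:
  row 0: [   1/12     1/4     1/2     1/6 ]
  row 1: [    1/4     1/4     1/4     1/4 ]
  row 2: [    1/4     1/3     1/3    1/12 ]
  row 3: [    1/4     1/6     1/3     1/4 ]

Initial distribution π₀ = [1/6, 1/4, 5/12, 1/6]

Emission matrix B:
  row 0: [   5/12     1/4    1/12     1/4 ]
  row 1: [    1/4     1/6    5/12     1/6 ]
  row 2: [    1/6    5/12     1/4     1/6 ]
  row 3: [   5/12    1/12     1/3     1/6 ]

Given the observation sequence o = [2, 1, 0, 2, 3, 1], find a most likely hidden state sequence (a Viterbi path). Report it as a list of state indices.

t=0: δ = [1.389e-02, 1.042e-01, 1.042e-01, 5.556e-02]  (obs o_0=2)
t=1: δ = [6.510e-03, 5.787e-03, 1.447e-02, 2.170e-03]  ψ = [1, 2, 2, 1]  (obs o_1=1)
t=2: δ = [1.507e-03, 1.206e-03, 8.038e-04, 6.028e-04]  ψ = [2, 2, 2, 1]  (obs o_2=0)
t=3: δ = [2.512e-05, 1.570e-04, 1.884e-04, 1.005e-04]  ψ = [1, 0, 0, 1]  (obs o_3=2)
t=4: δ = [1.177e-05, 1.047e-05, 1.047e-05, 6.541e-06]  ψ = [2, 2, 2, 1]  (obs o_4=3)
t=5: δ = [6.541e-07, 5.814e-07, 2.453e-06, 2.180e-07]  ψ = [1, 2, 0, 1]  (obs o_5=1)
backtrack: best end state = 2; path = [2, 2, 0, 2, 0, 2]

path = [2, 2, 0, 2, 0, 2]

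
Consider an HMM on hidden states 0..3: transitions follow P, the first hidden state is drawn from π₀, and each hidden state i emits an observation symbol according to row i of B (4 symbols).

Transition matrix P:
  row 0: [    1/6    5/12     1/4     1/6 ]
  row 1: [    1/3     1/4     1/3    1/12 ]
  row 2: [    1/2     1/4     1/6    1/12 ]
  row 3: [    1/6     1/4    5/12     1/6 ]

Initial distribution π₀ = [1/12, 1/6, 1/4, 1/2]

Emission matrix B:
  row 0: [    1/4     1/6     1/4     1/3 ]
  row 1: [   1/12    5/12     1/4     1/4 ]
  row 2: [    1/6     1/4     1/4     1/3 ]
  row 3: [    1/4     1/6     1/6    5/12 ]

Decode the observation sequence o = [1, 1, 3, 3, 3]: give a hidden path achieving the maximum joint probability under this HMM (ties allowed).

path = [3, 2, 0, 2, 0]

t=0: δ = [1.389e-02, 6.944e-02, 6.250e-02, 8.333e-02]  (obs o_0=1)
t=1: δ = [5.208e-03, 8.681e-03, 8.681e-03, 2.315e-03]  ψ = [2, 3, 3, 3]  (obs o_1=1)
t=2: δ = [1.447e-03, 5.425e-04, 9.645e-04, 3.617e-04]  ψ = [2, 0, 1, 0]  (obs o_2=3)
t=3: δ = [1.608e-04, 1.507e-04, 1.206e-04, 1.005e-04]  ψ = [2, 0, 0, 0]  (obs o_3=3)
t=4: δ = [2.009e-05, 1.674e-05, 1.674e-05, 1.116e-05]  ψ = [2, 0, 1, 0]  (obs o_4=3)
backtrack: best end state = 0; path = [3, 2, 0, 2, 0]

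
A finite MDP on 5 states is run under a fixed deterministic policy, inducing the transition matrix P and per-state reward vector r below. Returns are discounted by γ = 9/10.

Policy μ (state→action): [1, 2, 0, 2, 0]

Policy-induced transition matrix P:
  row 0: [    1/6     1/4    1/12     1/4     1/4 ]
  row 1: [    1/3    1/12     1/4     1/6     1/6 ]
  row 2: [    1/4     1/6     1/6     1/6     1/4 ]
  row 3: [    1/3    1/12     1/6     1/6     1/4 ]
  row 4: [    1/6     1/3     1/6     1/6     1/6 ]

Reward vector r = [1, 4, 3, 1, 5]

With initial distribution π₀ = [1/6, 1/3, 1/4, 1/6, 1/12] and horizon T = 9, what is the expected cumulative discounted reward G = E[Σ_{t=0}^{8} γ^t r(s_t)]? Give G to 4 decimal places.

t=0: π = [0.1667, 0.3333, 0.2500, 0.1667, 0.0833], E[r] = 2.8333, γ^t·E[r] = 2.833333, running G = 2.833333
t=1: π = [0.2708, 0.1528, 0.1806, 0.1806, 0.2153], E[r] = 2.6806, γ^t·E[r] = 2.412500, running G = 5.245833
t=2: π = [0.2373, 0.1973, 0.1568, 0.1892, 0.2193], E[r] = 2.7830, γ^t·E[r] = 2.254219, running G = 7.500052
t=3: π = [0.2442, 0.1908, 0.1633, 0.1864, 0.2153], E[r] = 2.7601, γ^t·E[r] = 2.012133, running G = 9.512185
t=4: π = [0.2431, 0.1915, 0.1622, 0.1870, 0.2162], E[r] = 2.7635, γ^t·E[r] = 1.813105, running G = 11.325290
t=5: π = [0.2433, 0.1914, 0.1624, 0.1869, 0.2160], E[r] = 2.7631, γ^t·E[r] = 1.631580, running G = 12.956870
t=6: π = [0.2433, 0.1914, 0.1623, 0.1869, 0.2160], E[r] = 2.7631, γ^t·E[r] = 1.468436, running G = 14.425306
t=7: π = [0.2433, 0.1914, 0.1623, 0.1869, 0.2160], E[r] = 2.7631, γ^t·E[r] = 1.321592, running G = 15.746898
t=8: π = [0.2433, 0.1914, 0.1623, 0.1869, 0.2160], E[r] = 2.7631, γ^t·E[r] = 1.189433, running G = 16.936331

G = 16.9363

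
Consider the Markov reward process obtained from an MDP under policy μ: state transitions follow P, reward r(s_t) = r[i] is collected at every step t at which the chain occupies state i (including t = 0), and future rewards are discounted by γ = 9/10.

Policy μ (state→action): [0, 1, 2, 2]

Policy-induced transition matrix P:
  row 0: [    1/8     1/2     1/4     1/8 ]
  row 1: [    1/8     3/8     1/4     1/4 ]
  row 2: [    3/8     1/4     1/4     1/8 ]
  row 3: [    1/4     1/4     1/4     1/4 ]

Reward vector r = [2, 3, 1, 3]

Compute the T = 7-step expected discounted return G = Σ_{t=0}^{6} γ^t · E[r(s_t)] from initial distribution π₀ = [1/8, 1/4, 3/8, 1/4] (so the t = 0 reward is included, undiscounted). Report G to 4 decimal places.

G = 11.7418

t=0: π = [0.1250, 0.2500, 0.3750, 0.2500], E[r] = 2.1250, γ^t·E[r] = 2.125000, running G = 2.125000
t=1: π = [0.2500, 0.3125, 0.2500, 0.1875], E[r] = 2.2500, γ^t·E[r] = 2.025000, running G = 4.150000
t=2: π = [0.2109, 0.3516, 0.2500, 0.1875], E[r] = 2.2891, γ^t·E[r] = 1.854141, running G = 6.004141
t=3: π = [0.2109, 0.3467, 0.2500, 0.1924], E[r] = 2.2891, γ^t·E[r] = 1.668727, running G = 7.672867
t=4: π = [0.2115, 0.3461, 0.2500, 0.1924], E[r] = 2.2885, γ^t·E[r] = 1.501453, running G = 9.174321
t=5: π = [0.2115, 0.3461, 0.2500, 0.1923], E[r] = 2.2885, γ^t·E[r] = 1.351308, running G = 10.525629
t=6: π = [0.2115, 0.3462, 0.2500, 0.1923], E[r] = 2.2885, γ^t·E[r] = 1.216182, running G = 11.741811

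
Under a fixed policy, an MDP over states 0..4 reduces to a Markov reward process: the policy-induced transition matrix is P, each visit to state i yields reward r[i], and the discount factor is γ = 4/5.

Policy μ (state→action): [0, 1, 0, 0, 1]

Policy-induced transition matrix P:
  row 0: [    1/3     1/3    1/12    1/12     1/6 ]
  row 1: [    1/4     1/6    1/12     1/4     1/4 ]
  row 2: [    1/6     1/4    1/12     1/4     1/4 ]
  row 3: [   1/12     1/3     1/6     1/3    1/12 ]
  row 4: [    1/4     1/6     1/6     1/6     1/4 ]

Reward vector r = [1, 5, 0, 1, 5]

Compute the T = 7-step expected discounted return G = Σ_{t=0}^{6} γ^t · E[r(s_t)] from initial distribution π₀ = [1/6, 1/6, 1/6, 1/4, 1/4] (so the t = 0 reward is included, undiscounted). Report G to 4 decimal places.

t=0: π = [0.1667, 0.1667, 0.1667, 0.2500, 0.2500], E[r] = 2.5000, γ^t·E[r] = 2.500000, running G = 2.500000
t=1: π = [0.2083, 0.2500, 0.1250, 0.2222, 0.1944], E[r] = 2.6528, γ^t·E[r] = 2.122222, running G = 4.622222
t=2: π = [0.2199, 0.2488, 0.1181, 0.2176, 0.1956], E[r] = 2.6597, γ^t·E[r] = 1.702222, running G = 6.324444
t=3: π = [0.2222, 0.2494, 0.1178, 0.2152, 0.1954], E[r] = 2.6616, γ^t·E[r] = 1.362716, running G = 7.687160
t=4: π = [0.2228, 0.2494, 0.1175, 0.2146, 0.1956], E[r] = 2.6624, γ^t·E[r] = 1.090538, running G = 8.777699
t=5: π = [0.2230, 0.2494, 0.1175, 0.2144, 0.1957], E[r] = 2.6626, γ^t·E[r] = 0.872484, running G = 9.650183
t=6: π = [0.2231, 0.2494, 0.1175, 0.2144, 0.1957], E[r] = 2.6627, γ^t·E[r] = 0.698002, running G = 10.348185

G = 10.3482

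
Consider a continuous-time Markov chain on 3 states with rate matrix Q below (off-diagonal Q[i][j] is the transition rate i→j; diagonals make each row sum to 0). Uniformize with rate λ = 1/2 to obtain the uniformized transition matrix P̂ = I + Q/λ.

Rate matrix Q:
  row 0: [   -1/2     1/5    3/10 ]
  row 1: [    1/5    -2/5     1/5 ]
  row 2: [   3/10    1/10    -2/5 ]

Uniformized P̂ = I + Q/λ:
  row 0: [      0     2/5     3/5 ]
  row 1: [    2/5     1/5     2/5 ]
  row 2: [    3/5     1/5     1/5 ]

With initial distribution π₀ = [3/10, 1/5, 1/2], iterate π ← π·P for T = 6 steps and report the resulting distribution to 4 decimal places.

t=0: π = [0.3000, 0.2000, 0.5000]
t=1: π = [0.3800, 0.2600, 0.3600]
t=2: π = [0.3200, 0.2760, 0.4040]
t=3: π = [0.3528, 0.2640, 0.3832]
t=4: π = [0.3355, 0.2706, 0.3939]
t=5: π = [0.3446, 0.2671, 0.3883]
t=6: π = [0.3398, 0.2689, 0.3913]

π = [0.3398, 0.2689, 0.3913]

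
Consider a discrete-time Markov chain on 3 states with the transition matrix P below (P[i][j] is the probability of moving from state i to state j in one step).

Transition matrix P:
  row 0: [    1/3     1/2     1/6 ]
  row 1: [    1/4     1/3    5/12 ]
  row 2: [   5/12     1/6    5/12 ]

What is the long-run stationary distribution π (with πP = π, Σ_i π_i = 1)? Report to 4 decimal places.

π = [0.3333, 0.3333, 0.3333]

Balance equations π_j = Σ_i π_i·P[i][j]:
  π_0 = 1/3·π_0 + 1/4·π_1 + 5/12·π_2
  π_1 = 1/2·π_0 + 1/3·π_1 + 1/6·π_2
  normalize: π_0 + π_1 + π_2 = 1
Solving the linear system gives exactly π = [1/3, 1/3, 1/3].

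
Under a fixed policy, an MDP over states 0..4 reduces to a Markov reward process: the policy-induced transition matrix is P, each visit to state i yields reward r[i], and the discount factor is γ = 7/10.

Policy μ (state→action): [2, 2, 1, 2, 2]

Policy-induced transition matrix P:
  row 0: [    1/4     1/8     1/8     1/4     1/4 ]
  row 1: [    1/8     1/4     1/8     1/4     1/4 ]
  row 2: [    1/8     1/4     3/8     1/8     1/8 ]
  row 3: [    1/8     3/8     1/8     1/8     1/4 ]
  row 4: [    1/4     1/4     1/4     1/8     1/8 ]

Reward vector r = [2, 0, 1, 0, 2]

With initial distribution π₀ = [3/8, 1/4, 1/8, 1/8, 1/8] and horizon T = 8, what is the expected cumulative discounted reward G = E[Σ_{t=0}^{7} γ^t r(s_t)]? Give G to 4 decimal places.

t=0: π = [0.3750, 0.2500, 0.1250, 0.1250, 0.1250], E[r] = 1.1250, γ^t·E[r] = 1.125000, running G = 1.125000
t=1: π = [0.1875, 0.2188, 0.1719, 0.2031, 0.2188], E[r] = 0.9844, γ^t·E[r] = 0.689063, running G = 1.814063
t=2: π = [0.1758, 0.2520, 0.1953, 0.1758, 0.2012], E[r] = 0.9492, γ^t·E[r] = 0.465117, running G = 2.279180
t=3: π = [0.1721, 0.2500, 0.1990, 0.1785, 0.2004], E[r] = 0.9441, γ^t·E[r] = 0.323823, running G = 2.603003
t=4: π = [0.1716, 0.2508, 0.1998, 0.1778, 0.2001], E[r] = 0.9431, γ^t·E[r] = 0.226435, running G = 2.829438
t=5: π = [0.1715, 0.2508, 0.2000, 0.1778, 0.2000], E[r] = 0.9429, γ^t·E[r] = 0.158473, running G = 2.987911
t=6: π = [0.1714, 0.2508, 0.2000, 0.1778, 0.2000], E[r] = 0.9429, γ^t·E[r] = 0.110927, running G = 3.098839
t=7: π = [0.1714, 0.2508, 0.2000, 0.1778, 0.2000], E[r] = 0.9429, γ^t·E[r] = 0.077648, running G = 3.176487

G = 3.1765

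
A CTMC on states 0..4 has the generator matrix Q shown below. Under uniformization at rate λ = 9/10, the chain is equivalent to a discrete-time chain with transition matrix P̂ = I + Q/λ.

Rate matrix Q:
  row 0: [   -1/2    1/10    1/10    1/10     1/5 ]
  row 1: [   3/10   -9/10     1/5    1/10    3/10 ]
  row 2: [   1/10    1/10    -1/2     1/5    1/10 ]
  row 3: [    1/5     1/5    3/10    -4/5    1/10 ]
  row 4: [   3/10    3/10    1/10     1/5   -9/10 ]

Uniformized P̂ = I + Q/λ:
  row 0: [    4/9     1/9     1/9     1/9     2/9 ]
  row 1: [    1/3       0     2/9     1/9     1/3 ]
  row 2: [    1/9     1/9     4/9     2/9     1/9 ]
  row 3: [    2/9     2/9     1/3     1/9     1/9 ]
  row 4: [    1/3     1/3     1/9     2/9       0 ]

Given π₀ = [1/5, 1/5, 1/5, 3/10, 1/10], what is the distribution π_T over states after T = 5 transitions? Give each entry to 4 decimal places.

t=0: π = [0.2000, 0.2000, 0.2000, 0.3000, 0.1000]
t=1: π = [0.2778, 0.1444, 0.2667, 0.1444, 0.1667]
t=2: π = [0.2889, 0.1481, 0.2481, 0.1593, 0.1556]
t=3: π = [0.2926, 0.1469, 0.2457, 0.1560, 0.1588]
t=4: π = [0.2939, 0.1474, 0.2440, 0.1561, 0.1586]
t=5: π = [0.2944, 0.1473, 0.2435, 0.1558, 0.1589]

π = [0.2944, 0.1473, 0.2435, 0.1558, 0.1589]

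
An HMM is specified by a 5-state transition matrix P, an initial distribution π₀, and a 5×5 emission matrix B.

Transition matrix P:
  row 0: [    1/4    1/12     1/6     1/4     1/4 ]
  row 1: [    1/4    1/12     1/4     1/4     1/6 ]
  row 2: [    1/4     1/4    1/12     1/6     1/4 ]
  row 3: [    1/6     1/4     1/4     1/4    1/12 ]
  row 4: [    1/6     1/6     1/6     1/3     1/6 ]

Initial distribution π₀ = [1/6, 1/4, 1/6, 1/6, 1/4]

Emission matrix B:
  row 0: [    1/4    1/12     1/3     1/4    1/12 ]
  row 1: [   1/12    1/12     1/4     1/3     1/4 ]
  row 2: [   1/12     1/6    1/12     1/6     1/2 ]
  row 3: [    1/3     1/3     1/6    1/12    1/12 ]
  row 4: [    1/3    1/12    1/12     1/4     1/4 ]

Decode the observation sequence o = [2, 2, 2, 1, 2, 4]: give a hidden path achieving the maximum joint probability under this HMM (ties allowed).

t=0: δ = [5.556e-02, 6.250e-02, 1.389e-02, 2.778e-02, 2.083e-02]  (obs o_0=2)
t=1: δ = [5.208e-03, 1.736e-03, 1.302e-03, 2.604e-03, 1.157e-03]  ψ = [1, 3, 1, 1, 0]  (obs o_1=2)
t=2: δ = [4.340e-04, 1.628e-04, 7.234e-05, 2.170e-04, 1.085e-04]  ψ = [0, 3, 0, 0, 0]  (obs o_2=2)
t=3: δ = [9.042e-06, 4.521e-06, 1.206e-05, 3.617e-05, 9.042e-06]  ψ = [0, 3, 0, 0, 0]  (obs o_3=1)
t=4: δ = [2.009e-06, 2.261e-06, 7.535e-07, 1.507e-06, 2.512e-07]  ψ = [3, 3, 3, 3, 2]  (obs o_4=2)
t=5: δ = [4.710e-08, 9.419e-08, 2.826e-07, 4.710e-08, 1.256e-07]  ψ = [1, 3, 1, 1, 0]  (obs o_5=4)
backtrack: best end state = 2; path = [1, 0, 0, 3, 1, 2]

path = [1, 0, 0, 3, 1, 2]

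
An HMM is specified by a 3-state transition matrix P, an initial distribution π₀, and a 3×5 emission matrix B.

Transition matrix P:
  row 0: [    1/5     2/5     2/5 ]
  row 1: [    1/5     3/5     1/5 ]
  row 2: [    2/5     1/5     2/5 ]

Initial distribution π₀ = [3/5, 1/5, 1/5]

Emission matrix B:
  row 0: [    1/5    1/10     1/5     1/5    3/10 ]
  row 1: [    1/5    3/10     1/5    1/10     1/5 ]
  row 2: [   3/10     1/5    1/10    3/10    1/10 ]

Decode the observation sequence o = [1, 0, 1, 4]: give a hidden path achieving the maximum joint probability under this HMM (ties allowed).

path = [1, 1, 1, 1]

t=0: δ = [6.000e-02, 6.000e-02, 4.000e-02]  (obs o_0=1)
t=1: δ = [3.200e-03, 7.200e-03, 7.200e-03]  ψ = [2, 1, 0]  (obs o_1=0)
t=2: δ = [2.880e-04, 1.296e-03, 5.760e-04]  ψ = [2, 1, 2]  (obs o_2=1)
t=3: δ = [7.776e-05, 1.555e-04, 2.592e-05]  ψ = [1, 1, 1]  (obs o_3=4)
backtrack: best end state = 1; path = [1, 1, 1, 1]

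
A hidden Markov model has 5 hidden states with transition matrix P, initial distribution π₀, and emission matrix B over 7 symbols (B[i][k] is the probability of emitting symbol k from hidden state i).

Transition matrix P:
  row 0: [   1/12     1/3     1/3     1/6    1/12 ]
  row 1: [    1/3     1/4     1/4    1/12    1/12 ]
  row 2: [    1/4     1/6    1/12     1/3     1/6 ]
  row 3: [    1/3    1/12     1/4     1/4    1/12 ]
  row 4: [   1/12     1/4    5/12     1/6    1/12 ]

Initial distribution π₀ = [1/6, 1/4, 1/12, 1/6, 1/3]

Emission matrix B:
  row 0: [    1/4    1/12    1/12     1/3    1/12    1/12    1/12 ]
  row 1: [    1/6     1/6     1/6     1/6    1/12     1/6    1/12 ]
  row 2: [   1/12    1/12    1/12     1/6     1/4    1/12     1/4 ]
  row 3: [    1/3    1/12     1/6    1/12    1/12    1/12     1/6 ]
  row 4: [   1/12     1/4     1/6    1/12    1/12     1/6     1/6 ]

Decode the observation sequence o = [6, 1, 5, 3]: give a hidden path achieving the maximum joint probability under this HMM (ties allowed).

path = [4, 1, 1, 0]

t=0: δ = [1.389e-02, 2.083e-02, 2.083e-02, 2.778e-02, 5.556e-02]  (obs o_0=6)
t=1: δ = [7.716e-04, 2.315e-03, 1.929e-03, 7.716e-04, 1.157e-03]  ψ = [3, 4, 4, 4, 4]  (obs o_1=1)
t=2: δ = [6.430e-05, 9.645e-05, 4.823e-05, 5.358e-05, 5.358e-05]  ψ = [1, 1, 1, 2, 2]  (obs o_2=5)
t=3: δ = [1.072e-05, 4.019e-06, 4.019e-06, 1.340e-06, 6.698e-07]  ψ = [1, 1, 1, 2, 1]  (obs o_3=3)
backtrack: best end state = 0; path = [4, 1, 1, 0]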